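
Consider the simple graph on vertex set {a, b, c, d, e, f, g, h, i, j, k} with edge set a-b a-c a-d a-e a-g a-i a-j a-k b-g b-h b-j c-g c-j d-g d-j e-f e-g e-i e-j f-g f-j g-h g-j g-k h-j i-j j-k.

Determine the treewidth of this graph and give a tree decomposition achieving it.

Every bag has size at most 4, so the width is 4 − 1 = 3 and tw(G) ≤ 3. On the other hand G contains the 4-clique {a, d, g, j}. A clique must lie in a single bag of any decomposition, so no decomposition can have width below 3. The upper and lower bounds meet at 3, so that is the treewidth.

Treewidth 3.
Bags: B1 = {a, c, g, j}  B2 = {a, d, g, j}  B3 = {a, e, g, j}  B4 = {e, f, g, j}  B5 = {a, g, j, k}  B6 = {a, b, g, j}  B7 = {b, g, h, j}  B8 = {a, e, i, j}
Tree: B1–B2, B2–B3, B3–B4, B1–B5, B1–B6, B6–B7, B3–B8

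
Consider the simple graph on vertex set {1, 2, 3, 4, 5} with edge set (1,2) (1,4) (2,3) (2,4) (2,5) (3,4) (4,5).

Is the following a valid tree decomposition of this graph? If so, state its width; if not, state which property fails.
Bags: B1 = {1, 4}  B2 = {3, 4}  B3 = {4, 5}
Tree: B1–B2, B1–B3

No — vertex 2 appears in no bag.

A tree decomposition must satisfy three properties: every vertex lies in some bag; for every edge, both endpoints lie together in some bag; and for every vertex, the bags containing it form a connected subtree. Here vertex 2 appears in no bag, so the decomposition is invalid.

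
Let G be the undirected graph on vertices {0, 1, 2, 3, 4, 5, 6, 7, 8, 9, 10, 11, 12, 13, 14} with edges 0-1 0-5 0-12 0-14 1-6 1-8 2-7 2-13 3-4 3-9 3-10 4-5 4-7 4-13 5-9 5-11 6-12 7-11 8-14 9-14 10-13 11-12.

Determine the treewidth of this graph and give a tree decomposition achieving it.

Every bag has size at most 4, so the width is 4 − 1 = 3 and tw(G) ≤ 3. For the lower bound: the 4 vertex sets {1,6,8}, {12}, {0}, {5,9,11,14} are disjoint, each induces a connected subgraph, and every pair is joined by at least one edge of G. Contracting each set to a single vertex therefore yields K_{4} as a minor, and since treewidth is minor-monotone, tw(G) ≥ tw(K_{4}) = 3. Therefore the treewidth is 3.

Treewidth 3.
One such decomposition:
Bags: B1 = {1, 6, 8, 12}  B2 = {0, 1, 8, 12}  B3 = {0, 8, 12, 14}  B4 = {0, 11, 12, 14}  B5 = {0, 5, 11, 14}  B6 = {5, 9, 11, 14}  B7 = {5, 7, 9, 11}  B8 = {4, 5, 7, 9}  B9 = {3, 4, 7, 9}  B10 = {2, 3, 4, 7}  B11 = {2, 3, 4, 13}  B12 = {2, 3, 10, 13}
Tree: B1–B2, B2–B3, B3–B4, B4–B5, B5–B6, B6–B7, B7–B8, B8–B9, B9–B10, B10–B11, B11–B12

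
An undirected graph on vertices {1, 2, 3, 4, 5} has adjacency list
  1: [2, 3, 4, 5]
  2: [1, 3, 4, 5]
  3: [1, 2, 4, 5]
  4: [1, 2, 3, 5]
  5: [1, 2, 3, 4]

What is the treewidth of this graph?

4

A width-4 tree decomposition is:
Bags: B1 = {1, 2, 3, 4, 5}
Tree: (single bag)
A single bag containing all 5 vertices is trivially a valid decomposition of width 4. On the other hand G contains the 5-clique {1, 2, 3, 4, 5}. A clique must lie in a single bag of any decomposition, so no decomposition can have width below 4. Combining the bounds, tw(G) = 4.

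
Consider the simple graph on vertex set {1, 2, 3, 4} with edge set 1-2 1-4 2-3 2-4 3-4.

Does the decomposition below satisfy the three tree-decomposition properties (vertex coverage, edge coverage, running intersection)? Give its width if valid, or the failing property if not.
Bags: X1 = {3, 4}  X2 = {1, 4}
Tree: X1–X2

A tree decomposition must satisfy three properties: every vertex lies in some bag; for every edge, both endpoints lie together in some bag; and for every vertex, the bags containing it form a connected subtree. Here vertex 2 appears in no bag, so the decomposition is invalid.

No — vertex 2 appears in no bag.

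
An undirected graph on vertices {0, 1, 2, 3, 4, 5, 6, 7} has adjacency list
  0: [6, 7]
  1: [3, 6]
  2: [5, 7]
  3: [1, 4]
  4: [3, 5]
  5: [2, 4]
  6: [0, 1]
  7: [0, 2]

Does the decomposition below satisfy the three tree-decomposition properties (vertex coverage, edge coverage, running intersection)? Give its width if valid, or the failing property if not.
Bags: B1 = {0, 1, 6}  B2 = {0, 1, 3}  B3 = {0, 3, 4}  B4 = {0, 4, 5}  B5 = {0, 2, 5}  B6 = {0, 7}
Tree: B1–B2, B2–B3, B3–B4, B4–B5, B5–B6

No — edge (2,7) lies in no bag.

A tree decomposition must satisfy three properties: every vertex lies in some bag; for every edge, both endpoints lie together in some bag; and for every vertex, the bags containing it form a connected subtree. Here edge (2,7) lies in no bag, so the decomposition is invalid.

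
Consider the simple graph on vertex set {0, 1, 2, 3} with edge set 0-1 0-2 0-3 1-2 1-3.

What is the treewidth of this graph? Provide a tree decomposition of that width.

Each bag holds 3 vertices, so the decomposition has width 2, which upper-bounds the treewidth. On the other hand G contains the 3-clique {0, 1, 2}. A clique must lie in a single bag of any decomposition, so no decomposition can have width below 2. Combining the bounds, tw(G) = 2.

Treewidth 2.
One such decomposition:
Bags: B1 = {0, 1, 3}  B2 = {0, 1, 2}
Tree: B1–B2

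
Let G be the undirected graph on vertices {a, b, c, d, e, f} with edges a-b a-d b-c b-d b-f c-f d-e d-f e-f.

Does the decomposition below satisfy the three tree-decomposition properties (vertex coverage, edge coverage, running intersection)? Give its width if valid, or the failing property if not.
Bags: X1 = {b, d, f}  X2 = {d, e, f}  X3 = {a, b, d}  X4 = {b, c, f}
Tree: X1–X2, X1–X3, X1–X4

Yes; width 2.

Every vertex of G appears in some bag (union = {a, b, c, d, e, f}); every edge is covered by a bag; and for each vertex v the set of bags containing v is connected in the bag tree. The decomposition is therefore valid. The largest bag has 3 vertices, so the width is 2.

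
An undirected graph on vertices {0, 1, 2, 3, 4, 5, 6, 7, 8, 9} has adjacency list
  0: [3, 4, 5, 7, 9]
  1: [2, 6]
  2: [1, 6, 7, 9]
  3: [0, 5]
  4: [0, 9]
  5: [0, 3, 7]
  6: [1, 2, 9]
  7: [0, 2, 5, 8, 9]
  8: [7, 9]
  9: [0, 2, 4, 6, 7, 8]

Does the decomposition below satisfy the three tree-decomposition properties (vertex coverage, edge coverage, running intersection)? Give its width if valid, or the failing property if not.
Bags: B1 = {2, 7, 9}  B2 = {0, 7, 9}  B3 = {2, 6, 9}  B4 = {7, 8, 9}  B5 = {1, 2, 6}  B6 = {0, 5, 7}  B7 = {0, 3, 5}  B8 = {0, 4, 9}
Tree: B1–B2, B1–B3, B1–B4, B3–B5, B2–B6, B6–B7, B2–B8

Vertex coverage: the bags together contain {0, 1, 2, 3, 4, 5, 6, 7, 8, 9}, the full vertex set. Edge coverage: each edge of G has both endpoints in at least one bag. Running intersection: for every vertex, the bags containing it form a connected subtree. All three properties hold, so this is a valid tree decomposition of width max|bag| − 1 = 2, and hence tw(G) ≤ 2.

Yes; width 2.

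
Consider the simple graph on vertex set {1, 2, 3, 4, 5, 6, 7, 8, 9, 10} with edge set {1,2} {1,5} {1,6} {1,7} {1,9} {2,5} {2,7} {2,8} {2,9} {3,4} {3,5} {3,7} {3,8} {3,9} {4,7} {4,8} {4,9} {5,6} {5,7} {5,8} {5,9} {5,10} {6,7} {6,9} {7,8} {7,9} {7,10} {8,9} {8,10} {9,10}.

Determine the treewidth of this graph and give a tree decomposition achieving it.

The largest bag has 5 vertices, giving width 4; this decomposition certifies tw(G) ≤ 4. For the lower bound, the 5 vertices {3, 4, 7, 8, 9} are pairwise adjacent, and any tree decomposition puts a clique entirely inside one bag — forcing width ≥ 4. Combining the bounds, tw(G) = 4.

Treewidth 4.
One optimal decomposition is:
Bags: B1 = {3, 5, 7, 8, 9}  B2 = {2, 5, 7, 8, 9}  B3 = {1, 2, 5, 7, 9}  B4 = {1, 5, 6, 7, 9}  B5 = {5, 7, 8, 9, 10}  B6 = {3, 4, 7, 8, 9}
Tree: B1–B2, B2–B3, B3–B4, B2–B5, B1–B6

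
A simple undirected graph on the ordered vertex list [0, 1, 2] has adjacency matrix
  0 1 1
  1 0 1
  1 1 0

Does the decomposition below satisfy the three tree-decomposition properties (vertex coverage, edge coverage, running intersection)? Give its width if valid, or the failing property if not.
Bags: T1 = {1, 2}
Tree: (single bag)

No — vertex 0 appears in no bag.

A tree decomposition must satisfy three properties: every vertex lies in some bag; for every edge, both endpoints lie together in some bag; and for every vertex, the bags containing it form a connected subtree. Here vertex 0 appears in no bag, so the decomposition is invalid.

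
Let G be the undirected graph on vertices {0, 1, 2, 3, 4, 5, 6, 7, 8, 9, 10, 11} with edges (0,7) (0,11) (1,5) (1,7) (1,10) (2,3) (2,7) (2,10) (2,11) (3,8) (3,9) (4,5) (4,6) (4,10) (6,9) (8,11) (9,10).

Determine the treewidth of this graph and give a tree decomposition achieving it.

Treewidth 3.
Bags: B1 = {0, 7, 8, 11}  B2 = {2, 7, 8, 11}  B3 = {2, 3, 7, 8}  B4 = {1, 2, 3, 7}  B5 = {1, 2, 3, 10}  B6 = {1, 3, 9, 10}  B7 = {1, 5, 9, 10}  B8 = {4, 5, 9, 10}  B9 = {4, 5, 6, 9}
Tree: B1–B2, B2–B3, B3–B4, B4–B5, B5–B6, B6–B7, B7–B8, B8–B9

Every bag has size at most 4, so the width is 4 − 1 = 3 and tw(G) ≤ 3. For the lower bound: the 4 vertex sets {0,8,11}, {7}, {2}, {1,3,9,10} are disjoint, each induces a connected subgraph, and every pair is joined by at least one edge of G. Contracting each set to a single vertex therefore yields K_{4} as a minor, and since treewidth is minor-monotone, tw(G) ≥ tw(K_{4}) = 3. The upper and lower bounds meet at 3, so that is the treewidth.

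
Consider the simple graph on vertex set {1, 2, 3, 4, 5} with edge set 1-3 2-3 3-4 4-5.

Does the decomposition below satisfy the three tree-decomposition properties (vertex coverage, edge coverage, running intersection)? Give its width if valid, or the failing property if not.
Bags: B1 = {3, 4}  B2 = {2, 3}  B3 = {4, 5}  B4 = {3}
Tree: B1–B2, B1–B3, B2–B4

No — vertex 1 appears in no bag.

A tree decomposition must satisfy three properties: every vertex lies in some bag; for every edge, both endpoints lie together in some bag; and for every vertex, the bags containing it form a connected subtree. Here vertex 1 appears in no bag, so the decomposition is invalid.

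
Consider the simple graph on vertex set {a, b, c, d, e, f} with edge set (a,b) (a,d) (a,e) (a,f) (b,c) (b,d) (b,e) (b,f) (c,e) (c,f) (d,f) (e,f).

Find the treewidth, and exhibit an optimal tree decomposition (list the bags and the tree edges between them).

Each bag holds 4 vertices, so the decomposition has width 3, which upper-bounds the treewidth. For the lower bound, the 4 vertices {a, b, d, f} are pairwise adjacent, and any tree decomposition puts a clique entirely inside one bag — forcing width ≥ 3. The upper and lower bounds meet at 3, so that is the treewidth.

Treewidth 3.
One such decomposition:
Bags: B1 = {a, b, d, f}  B2 = {a, b, e, f}  B3 = {b, c, e, f}
Tree: B1–B2, B2–B3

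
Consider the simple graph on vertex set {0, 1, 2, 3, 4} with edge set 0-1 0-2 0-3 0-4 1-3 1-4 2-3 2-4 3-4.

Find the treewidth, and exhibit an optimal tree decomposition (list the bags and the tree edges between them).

Every bag has size at most 4, so the width is 4 − 1 = 3 and tw(G) ≤ 3. On the other hand G contains the 4-clique {0, 1, 3, 4}. A clique must lie in a single bag of any decomposition, so no decomposition can have width below 3. Hence tw(G) = 3 exactly.

Treewidth 3.
One such decomposition:
Bags: B1 = {0, 2, 3, 4}  B2 = {0, 1, 3, 4}
Tree: B1–B2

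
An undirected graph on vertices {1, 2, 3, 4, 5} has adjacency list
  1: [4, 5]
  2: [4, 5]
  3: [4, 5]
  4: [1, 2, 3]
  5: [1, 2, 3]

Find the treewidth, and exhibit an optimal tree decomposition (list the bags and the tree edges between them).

Every bag has size at most 3, so the width is 3 − 1 = 2 and tw(G) ≤ 2. For the lower bound, G contains the cycle 1–5–2–4–1, so G is not a forest; only forests have treewidth ≤ 1, hence tw(G) ≥ 2. Hence tw(G) = 2 exactly.

Treewidth 2.
Bags: B1 = {1, 4, 5}  B2 = {2, 4, 5}  B3 = {3, 4, 5}
Tree: B1–B2, B2–B3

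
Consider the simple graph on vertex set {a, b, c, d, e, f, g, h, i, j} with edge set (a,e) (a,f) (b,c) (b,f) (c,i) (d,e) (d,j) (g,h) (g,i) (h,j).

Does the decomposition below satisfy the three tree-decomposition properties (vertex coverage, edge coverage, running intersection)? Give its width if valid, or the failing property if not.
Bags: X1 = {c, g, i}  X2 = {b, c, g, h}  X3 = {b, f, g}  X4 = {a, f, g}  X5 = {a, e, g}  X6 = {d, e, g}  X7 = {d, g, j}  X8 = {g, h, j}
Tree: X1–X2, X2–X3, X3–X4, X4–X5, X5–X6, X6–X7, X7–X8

A tree decomposition must satisfy three properties: every vertex lies in some bag; for every edge, both endpoints lie together in some bag; and for every vertex, the bags containing it form a connected subtree. Here bags containing vertex h are not connected in the tree, so the decomposition is invalid.

No — bags containing vertex h are not connected in the tree.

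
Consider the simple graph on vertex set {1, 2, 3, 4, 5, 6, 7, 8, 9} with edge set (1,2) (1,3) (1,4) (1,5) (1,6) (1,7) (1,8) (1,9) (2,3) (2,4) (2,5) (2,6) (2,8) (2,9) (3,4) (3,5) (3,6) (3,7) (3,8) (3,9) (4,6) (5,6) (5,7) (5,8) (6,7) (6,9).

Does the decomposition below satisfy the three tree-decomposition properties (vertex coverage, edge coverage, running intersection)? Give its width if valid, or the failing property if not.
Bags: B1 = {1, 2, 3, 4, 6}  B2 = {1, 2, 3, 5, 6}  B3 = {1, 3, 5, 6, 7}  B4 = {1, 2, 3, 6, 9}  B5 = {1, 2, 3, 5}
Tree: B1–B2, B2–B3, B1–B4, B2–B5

No — vertex 8 appears in no bag.

A tree decomposition must satisfy three properties: every vertex lies in some bag; for every edge, both endpoints lie together in some bag; and for every vertex, the bags containing it form a connected subtree. Here vertex 8 appears in no bag, so the decomposition is invalid.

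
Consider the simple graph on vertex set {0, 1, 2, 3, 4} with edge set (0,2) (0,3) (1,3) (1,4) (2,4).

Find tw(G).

A width-2 tree decomposition is:
Bags: B1 = {0, 1, 3}  B2 = {0, 1, 2}  B3 = {1, 2, 4}
Tree: B1–B2, B2–B3
Every bag has size at most 3, so the width is 3 − 1 = 2 and tw(G) ≤ 2. Since 1–3–0–2–4–1 is a cycle in G, G is not acyclic. Forests are exactly the graphs of treewidth ≤ 1, so tw(G) ≥ 2. The upper and lower bounds meet at 2, so that is the treewidth.

2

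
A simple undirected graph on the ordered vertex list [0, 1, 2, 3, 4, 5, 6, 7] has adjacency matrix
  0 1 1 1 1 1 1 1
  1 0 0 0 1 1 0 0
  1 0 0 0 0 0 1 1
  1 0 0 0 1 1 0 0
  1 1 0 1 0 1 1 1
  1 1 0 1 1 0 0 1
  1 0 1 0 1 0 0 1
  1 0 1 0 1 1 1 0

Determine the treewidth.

A width-3 tree decomposition is:
Bags: B1 = {0, 1, 4, 5}  B2 = {0, 4, 5, 7}  B3 = {0, 4, 6, 7}  B4 = {0, 2, 6, 7}  B5 = {0, 3, 4, 5}
Tree: B1–B2, B2–B3, B3–B4, B2–B5
Every bag has size at most 4, so the width is 4 − 1 = 3 and tw(G) ≤ 3. On the other hand G contains the 4-clique {0, 2, 6, 7}. A clique must lie in a single bag of any decomposition, so no decomposition can have width below 3. Combining the bounds, tw(G) = 3.

3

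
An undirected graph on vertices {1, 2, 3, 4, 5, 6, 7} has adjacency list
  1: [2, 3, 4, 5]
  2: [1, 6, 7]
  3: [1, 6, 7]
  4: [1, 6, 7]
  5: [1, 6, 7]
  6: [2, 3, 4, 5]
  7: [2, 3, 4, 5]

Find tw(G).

3

A width-3 tree decomposition is:
Bags: B1 = {1, 2, 6, 7}  B2 = {1, 3, 6, 7}  B3 = {1, 5, 6, 7}  B4 = {1, 4, 6, 7}
Tree: B1–B2, B2–B3, B3–B4
Each bag holds 4 vertices, so the decomposition has width 3, which upper-bounds the treewidth. For the lower bound: the 4 vertex sets {2,7}, {1,3}, {6}, {5} are disjoint, each induces a connected subgraph, and every pair is joined by at least one edge of G. Contracting each set to a single vertex therefore yields K_{4} as a minor, and since treewidth is minor-monotone, tw(G) ≥ tw(K_{4}) = 3. The upper and lower bounds meet at 3, so that is the treewidth.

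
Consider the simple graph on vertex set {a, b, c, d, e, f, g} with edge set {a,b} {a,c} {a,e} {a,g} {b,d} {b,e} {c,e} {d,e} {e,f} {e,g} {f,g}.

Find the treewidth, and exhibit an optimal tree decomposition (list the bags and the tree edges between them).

Treewidth 2.
Bags: B1 = {b, d, e}  B2 = {a, b, e}  B3 = {a, e, g}  B4 = {a, c, e}  B5 = {e, f, g}
Tree: B1–B2, B2–B3, B2–B4, B3–B5

The largest bag has 3 vertices, giving width 2; this decomposition certifies tw(G) ≤ 2. For the lower bound, the 3 vertices {b, d, e} are pairwise adjacent, and any tree decomposition puts a clique entirely inside one bag — forcing width ≥ 2. Combining the bounds, tw(G) = 2.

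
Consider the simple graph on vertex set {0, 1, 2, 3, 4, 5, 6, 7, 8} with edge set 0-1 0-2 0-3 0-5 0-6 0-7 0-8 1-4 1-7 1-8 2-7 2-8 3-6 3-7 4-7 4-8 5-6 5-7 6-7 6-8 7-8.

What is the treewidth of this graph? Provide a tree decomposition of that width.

The largest bag has 4 vertices, giving width 3; this decomposition certifies tw(G) ≤ 3. On the other hand G contains the 4-clique {0, 1, 7, 8}. A clique must lie in a single bag of any decomposition, so no decomposition can have width below 3. Therefore the treewidth is 3.

Treewidth 3.
Bags: B1 = {1, 4, 7, 8}  B2 = {0, 1, 7, 8}  B3 = {0, 6, 7, 8}  B4 = {0, 3, 6, 7}  B5 = {0, 2, 7, 8}  B6 = {0, 5, 6, 7}
Tree: B1–B2, B2–B3, B3–B4, B3–B5, B3–B6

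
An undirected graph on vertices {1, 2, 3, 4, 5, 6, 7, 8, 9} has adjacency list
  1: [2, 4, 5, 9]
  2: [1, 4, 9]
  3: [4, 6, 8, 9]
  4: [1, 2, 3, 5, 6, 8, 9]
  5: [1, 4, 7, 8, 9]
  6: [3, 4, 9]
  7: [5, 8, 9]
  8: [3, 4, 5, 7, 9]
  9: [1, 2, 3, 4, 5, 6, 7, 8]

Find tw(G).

A width-3 tree decomposition is:
Bags: B1 = {3, 4, 8, 9}  B2 = {4, 5, 8, 9}  B3 = {1, 4, 5, 9}  B4 = {3, 4, 6, 9}  B5 = {5, 7, 8, 9}  B6 = {1, 2, 4, 9}
Tree: B1–B2, B2–B3, B1–B4, B2–B5, B3–B6
Each bag holds 4 vertices, so the decomposition has width 3, which upper-bounds the treewidth. Conversely, {3, 4, 8, 9} is a clique of size 4, and the vertices of any clique must share a bag in every tree decomposition; so some bag has ≥ 4 vertices and tw(G) ≥ 3. Combining the bounds, tw(G) = 3.

3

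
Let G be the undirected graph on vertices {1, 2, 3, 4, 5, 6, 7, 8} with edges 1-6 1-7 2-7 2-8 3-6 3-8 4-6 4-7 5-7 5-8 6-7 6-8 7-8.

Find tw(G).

2

A width-2 tree decomposition is:
Bags: B1 = {6, 7, 8}  B2 = {3, 6, 8}  B3 = {4, 6, 7}  B4 = {2, 7, 8}  B5 = {1, 6, 7}  B6 = {5, 7, 8}
Tree: B1–B2, B1–B3, B1–B4, B1–B5, B4–B6
The largest bag has 3 vertices, giving width 2; this decomposition certifies tw(G) ≤ 2. For the lower bound, the 3 vertices {3, 6, 8} are pairwise adjacent, and any tree decomposition puts a clique entirely inside one bag — forcing width ≥ 2. Combining the bounds, tw(G) = 2.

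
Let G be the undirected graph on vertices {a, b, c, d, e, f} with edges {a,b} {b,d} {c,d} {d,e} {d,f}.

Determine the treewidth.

1

A width-1 tree decomposition is:
Bags: B1 = {a, b}  B2 = {b, d}  B3 = {c, d}  B4 = {d, e}  B5 = {d, f}
Tree: B1–B2, B2–B3, B2–B4, B3–B5
Every bag has size at most 2, so the width is 2 − 1 = 1 and tw(G) ≤ 1. Any graph with an edge has treewidth ≥ 1, and G has the edge a–b. Hence tw(G) = 1 exactly.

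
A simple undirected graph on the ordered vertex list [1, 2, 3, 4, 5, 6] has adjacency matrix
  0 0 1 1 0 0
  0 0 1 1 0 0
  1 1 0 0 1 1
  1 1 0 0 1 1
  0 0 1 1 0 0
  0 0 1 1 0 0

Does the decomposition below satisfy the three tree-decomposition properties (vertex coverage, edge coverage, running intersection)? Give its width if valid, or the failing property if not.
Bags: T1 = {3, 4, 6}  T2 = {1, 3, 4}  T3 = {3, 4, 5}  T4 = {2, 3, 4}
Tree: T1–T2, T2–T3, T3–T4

Vertex coverage: the bags together contain {1, 2, 3, 4, 5, 6}, the full vertex set. Edge coverage: each edge of G has both endpoints in at least one bag. Running intersection: for every vertex, the bags containing it form a connected subtree. All three properties hold, so this is a valid tree decomposition of width max|bag| − 1 = 2, and hence tw(G) ≤ 2.

Yes; width 2.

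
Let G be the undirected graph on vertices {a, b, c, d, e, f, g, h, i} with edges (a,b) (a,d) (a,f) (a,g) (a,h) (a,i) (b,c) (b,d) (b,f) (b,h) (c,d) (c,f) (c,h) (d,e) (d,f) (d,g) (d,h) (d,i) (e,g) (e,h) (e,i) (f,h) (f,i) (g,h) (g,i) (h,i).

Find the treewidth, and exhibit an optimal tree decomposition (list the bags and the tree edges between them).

Treewidth 4.
One optimal decomposition is:
Bags: B1 = {a, d, g, h, i}  B2 = {d, e, g, h, i}  B3 = {a, d, f, h, i}  B4 = {a, b, d, f, h}  B5 = {b, c, d, f, h}
Tree: B1–B2, B1–B3, B3–B4, B4–B5

Each bag holds 5 vertices, so the decomposition has width 4, which upper-bounds the treewidth. On the other hand G contains the 5-clique {d, e, g, h, i}. A clique must lie in a single bag of any decomposition, so no decomposition can have width below 4. Combining the bounds, tw(G) = 4.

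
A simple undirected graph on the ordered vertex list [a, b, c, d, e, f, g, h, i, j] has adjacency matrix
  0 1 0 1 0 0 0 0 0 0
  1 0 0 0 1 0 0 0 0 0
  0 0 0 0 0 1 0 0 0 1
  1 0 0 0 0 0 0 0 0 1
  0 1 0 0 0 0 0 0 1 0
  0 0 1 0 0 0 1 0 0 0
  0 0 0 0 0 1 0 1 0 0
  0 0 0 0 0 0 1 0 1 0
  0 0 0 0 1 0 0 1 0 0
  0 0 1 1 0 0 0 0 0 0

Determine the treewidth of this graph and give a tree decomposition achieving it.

Treewidth 2.
One optimal decomposition is:
Bags: B1 = {f, g, h}  B2 = {f, h, i}  B3 = {e, f, i}  B4 = {b, e, f}  B5 = {a, b, f}  B6 = {a, d, f}  B7 = {d, f, j}  B8 = {c, f, j}
Tree: B1–B2, B2–B3, B3–B4, B4–B5, B5–B6, B6–B7, B7–B8

The largest bag has 3 vertices, giving width 2; this decomposition certifies tw(G) ≤ 2. The edges f–g–h–i–e–b–a–d–j–c–f form a cycle, so G is not a tree and its treewidth is at least 2. Combining the bounds, tw(G) = 2.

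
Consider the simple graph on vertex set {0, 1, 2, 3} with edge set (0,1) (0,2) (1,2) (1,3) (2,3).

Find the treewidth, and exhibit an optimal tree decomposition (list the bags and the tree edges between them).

Treewidth 2.
One such decomposition:
Bags: B1 = {0, 1, 2}  B2 = {1, 2, 3}
Tree: B1–B2

Each bag holds 3 vertices, so the decomposition has width 2, which upper-bounds the treewidth. On the other hand G contains the 3-clique {0, 1, 2}. A clique must lie in a single bag of any decomposition, so no decomposition can have width below 2. Therefore the treewidth is 2.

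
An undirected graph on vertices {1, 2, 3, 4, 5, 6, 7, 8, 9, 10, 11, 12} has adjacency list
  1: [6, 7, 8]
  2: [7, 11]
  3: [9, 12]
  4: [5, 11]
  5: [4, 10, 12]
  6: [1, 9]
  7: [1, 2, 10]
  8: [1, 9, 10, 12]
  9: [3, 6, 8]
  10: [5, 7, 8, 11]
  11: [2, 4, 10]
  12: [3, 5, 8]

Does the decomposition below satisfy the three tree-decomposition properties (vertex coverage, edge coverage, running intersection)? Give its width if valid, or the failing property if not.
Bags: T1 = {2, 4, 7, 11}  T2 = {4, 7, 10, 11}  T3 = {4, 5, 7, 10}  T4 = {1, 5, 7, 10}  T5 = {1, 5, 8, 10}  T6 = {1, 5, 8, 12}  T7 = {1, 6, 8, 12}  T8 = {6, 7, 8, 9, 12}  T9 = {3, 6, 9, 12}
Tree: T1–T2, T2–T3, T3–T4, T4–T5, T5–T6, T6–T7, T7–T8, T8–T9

A tree decomposition must satisfy three properties: every vertex lies in some bag; for every edge, both endpoints lie together in some bag; and for every vertex, the bags containing it form a connected subtree. Here bags containing vertex 7 are not connected in the tree, so the decomposition is invalid.

No — bags containing vertex 7 are not connected in the tree.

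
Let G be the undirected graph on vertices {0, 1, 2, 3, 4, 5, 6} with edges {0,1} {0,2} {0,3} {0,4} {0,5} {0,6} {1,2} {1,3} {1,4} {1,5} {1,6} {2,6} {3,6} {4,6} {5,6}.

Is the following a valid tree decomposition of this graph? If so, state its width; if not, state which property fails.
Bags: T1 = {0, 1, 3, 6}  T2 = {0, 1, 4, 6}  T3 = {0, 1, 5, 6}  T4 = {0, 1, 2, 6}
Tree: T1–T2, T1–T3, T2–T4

Yes; width 3.

Every vertex of G appears in some bag (union = {0, 1, 2, 3, 4, 5, 6}); every edge is covered by a bag; and for each vertex v the set of bags containing v is connected in the bag tree. The decomposition is therefore valid. The largest bag has 4 vertices, so the width is 3.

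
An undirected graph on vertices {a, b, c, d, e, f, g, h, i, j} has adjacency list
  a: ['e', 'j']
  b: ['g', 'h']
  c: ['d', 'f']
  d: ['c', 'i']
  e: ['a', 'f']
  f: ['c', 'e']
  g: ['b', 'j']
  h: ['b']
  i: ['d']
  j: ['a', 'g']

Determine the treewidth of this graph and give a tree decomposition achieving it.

Every bag has size at most 2, so the width is 2 − 1 = 1 and tw(G) ≤ 1. Since G has at least one edge (e.g. i–d), it is not an edgeless graph, so tw(G) ≥ 1. Therefore the treewidth is 1.

Treewidth 1.
Bags: B1 = {d, i}  B2 = {c, d}  B3 = {c, f}  B4 = {e, f}  B5 = {a, e}  B6 = {a, j}  B7 = {g, j}  B8 = {b, g}  B9 = {b, h}
Tree: B1–B2, B2–B3, B3–B4, B4–B5, B5–B6, B6–B7, B7–B8, B8–B9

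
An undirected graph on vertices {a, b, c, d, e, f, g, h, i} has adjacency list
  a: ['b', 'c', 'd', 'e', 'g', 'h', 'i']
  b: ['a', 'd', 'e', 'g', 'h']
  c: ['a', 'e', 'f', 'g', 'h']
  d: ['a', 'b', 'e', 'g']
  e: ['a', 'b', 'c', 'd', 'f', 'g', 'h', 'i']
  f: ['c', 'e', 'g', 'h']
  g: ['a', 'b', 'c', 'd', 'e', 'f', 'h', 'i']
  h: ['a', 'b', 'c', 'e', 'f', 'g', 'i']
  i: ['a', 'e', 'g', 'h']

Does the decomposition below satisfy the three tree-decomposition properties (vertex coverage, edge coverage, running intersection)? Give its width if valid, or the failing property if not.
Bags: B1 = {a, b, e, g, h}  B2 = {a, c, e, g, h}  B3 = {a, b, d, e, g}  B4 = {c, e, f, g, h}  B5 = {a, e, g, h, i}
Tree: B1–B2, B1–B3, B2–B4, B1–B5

Yes; width 4.

Checking the three conditions: (i) the bags cover all of {a, b, c, d, e, f, g, h, i}; (ii) for each edge, some bag contains both endpoints; (iii) the bags containing any fixed vertex form a subtree. All hold, so the decomposition is valid with width 5 − 1 = 4.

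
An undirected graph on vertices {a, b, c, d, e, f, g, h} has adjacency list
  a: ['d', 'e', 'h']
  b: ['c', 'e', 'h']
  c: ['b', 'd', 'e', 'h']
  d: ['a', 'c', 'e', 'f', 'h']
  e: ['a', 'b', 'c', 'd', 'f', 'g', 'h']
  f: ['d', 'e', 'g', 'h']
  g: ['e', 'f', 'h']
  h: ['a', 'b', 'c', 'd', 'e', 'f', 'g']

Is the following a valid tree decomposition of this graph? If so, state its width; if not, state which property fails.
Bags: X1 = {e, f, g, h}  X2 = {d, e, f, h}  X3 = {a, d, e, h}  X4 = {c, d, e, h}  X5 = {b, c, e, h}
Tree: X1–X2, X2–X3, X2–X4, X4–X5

Vertex coverage: the bags together contain {a, b, c, d, e, f, g, h}, the full vertex set. Edge coverage: each edge of G has both endpoints in at least one bag. Running intersection: for every vertex, the bags containing it form a connected subtree. All three properties hold, so this is a valid tree decomposition of width max|bag| − 1 = 3, and hence tw(G) ≤ 3.

Yes; width 3.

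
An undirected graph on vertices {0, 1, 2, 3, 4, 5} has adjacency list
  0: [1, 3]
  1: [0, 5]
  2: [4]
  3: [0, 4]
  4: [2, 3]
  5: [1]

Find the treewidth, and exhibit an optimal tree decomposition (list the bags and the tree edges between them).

The largest bag has 2 vertices, giving width 1; this decomposition certifies tw(G) ≤ 1. G has an edge, so its treewidth is at least 1. The upper and lower bounds meet at 1, so that is the treewidth.

Treewidth 1.
One such decomposition:
Bags: B1 = {1, 5}  B2 = {0, 1}  B3 = {0, 3}  B4 = {3, 4}  B5 = {2, 4}
Tree: B1–B2, B2–B3, B3–B4, B4–B5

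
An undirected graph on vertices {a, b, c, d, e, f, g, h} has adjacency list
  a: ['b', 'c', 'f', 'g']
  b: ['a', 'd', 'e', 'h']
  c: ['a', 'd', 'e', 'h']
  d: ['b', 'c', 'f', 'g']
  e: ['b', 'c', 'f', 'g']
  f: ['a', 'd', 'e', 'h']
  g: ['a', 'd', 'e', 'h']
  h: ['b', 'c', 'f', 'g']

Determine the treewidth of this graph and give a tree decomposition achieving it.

The largest bag has 5 vertices, giving width 4; this decomposition certifies tw(G) ≤ 4. For the lower bound: the 5 vertex sets {e,g}, {a,c}, {b,h}, {f}, {d} are disjoint, each induces a connected subgraph, and every pair is joined by at least one edge of G. Contracting each set to a single vertex therefore yields K_{5} as a minor, and since treewidth is minor-monotone, tw(G) ≥ tw(K_{5}) = 4. The upper and lower bounds meet at 4, so that is the treewidth.

Treewidth 4.
One such decomposition:
Bags: B1 = {b, c, e, f, g}  B2 = {a, b, c, f, g}  B3 = {b, c, f, g, h}  B4 = {b, c, d, f, g}
Tree: B1–B2, B2–B3, B3–B4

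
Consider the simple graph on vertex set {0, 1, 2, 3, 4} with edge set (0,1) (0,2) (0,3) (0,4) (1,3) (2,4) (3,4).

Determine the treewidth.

A width-2 tree decomposition is:
Bags: B1 = {0, 3, 4}  B2 = {0, 1, 3}  B3 = {0, 2, 4}
Tree: B1–B2, B1–B3
The largest bag has 3 vertices, giving width 2; this decomposition certifies tw(G) ≤ 2. Conversely, {0, 2, 4} is a clique of size 3, and the vertices of any clique must share a bag in every tree decomposition; so some bag has ≥ 3 vertices and tw(G) ≥ 2. Hence tw(G) = 2 exactly.

2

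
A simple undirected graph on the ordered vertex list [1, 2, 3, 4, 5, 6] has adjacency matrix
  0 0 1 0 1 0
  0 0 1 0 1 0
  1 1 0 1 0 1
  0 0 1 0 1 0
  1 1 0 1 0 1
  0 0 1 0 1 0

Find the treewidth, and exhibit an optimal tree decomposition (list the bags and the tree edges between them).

Every bag has size at most 3, so the width is 3 − 1 = 2 and tw(G) ≤ 2. Since 1–3–2–5–1 is a cycle in G, G is not acyclic. Forests are exactly the graphs of treewidth ≤ 1, so tw(G) ≥ 2. The upper and lower bounds meet at 2, so that is the treewidth.

Treewidth 2.
Bags: B1 = {1, 3, 5}  B2 = {2, 3, 5}  B3 = {3, 4, 5}  B4 = {3, 5, 6}
Tree: B1–B2, B2–B3, B3–B4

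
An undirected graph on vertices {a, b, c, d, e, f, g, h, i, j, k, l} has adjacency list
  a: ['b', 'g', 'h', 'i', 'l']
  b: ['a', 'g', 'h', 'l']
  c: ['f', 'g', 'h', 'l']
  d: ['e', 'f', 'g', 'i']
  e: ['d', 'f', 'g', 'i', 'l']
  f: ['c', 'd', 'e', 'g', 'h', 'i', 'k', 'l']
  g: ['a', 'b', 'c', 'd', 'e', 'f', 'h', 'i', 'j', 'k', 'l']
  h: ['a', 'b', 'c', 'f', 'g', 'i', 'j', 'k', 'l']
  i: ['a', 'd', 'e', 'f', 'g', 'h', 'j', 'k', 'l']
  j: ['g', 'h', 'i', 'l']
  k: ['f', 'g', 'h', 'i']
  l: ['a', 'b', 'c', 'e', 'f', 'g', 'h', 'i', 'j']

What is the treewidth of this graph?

A width-4 tree decomposition is:
Bags: B1 = {f, g, h, i, l}  B2 = {a, g, h, i, l}  B3 = {c, f, g, h, l}  B4 = {f, g, h, i, k}  B5 = {e, f, g, i, l}  B6 = {d, e, f, g, i}  B7 = {g, h, i, j, l}  B8 = {a, b, g, h, l}
Tree: B1–B2, B1–B3, B1–B4, B1–B5, B5–B6, B1–B7, B2–B8
The largest bag has 5 vertices, giving width 4; this decomposition certifies tw(G) ≤ 4. Conversely, {d, e, f, g, i} is a clique of size 5, and the vertices of any clique must share a bag in every tree decomposition; so some bag has ≥ 5 vertices and tw(G) ≥ 4. Hence tw(G) = 4 exactly.

4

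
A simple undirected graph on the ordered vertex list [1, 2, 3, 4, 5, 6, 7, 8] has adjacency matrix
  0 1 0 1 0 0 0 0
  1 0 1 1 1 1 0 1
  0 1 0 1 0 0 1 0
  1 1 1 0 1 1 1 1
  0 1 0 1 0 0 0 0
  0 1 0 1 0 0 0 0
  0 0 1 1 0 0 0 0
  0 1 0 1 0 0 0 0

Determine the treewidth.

2

A width-2 tree decomposition is:
Bags: B1 = {3, 4, 7}  B2 = {2, 3, 4}  B3 = {2, 4, 5}  B4 = {2, 4, 8}  B5 = {1, 2, 4}  B6 = {2, 4, 6}
Tree: B1–B2, B2–B3, B2–B4, B2–B5, B3–B6
Each bag holds 3 vertices, so the decomposition has width 2, which upper-bounds the treewidth. For the lower bound, the 3 vertices {1, 2, 4} are pairwise adjacent, and any tree decomposition puts a clique entirely inside one bag — forcing width ≥ 2. Therefore the treewidth is 2.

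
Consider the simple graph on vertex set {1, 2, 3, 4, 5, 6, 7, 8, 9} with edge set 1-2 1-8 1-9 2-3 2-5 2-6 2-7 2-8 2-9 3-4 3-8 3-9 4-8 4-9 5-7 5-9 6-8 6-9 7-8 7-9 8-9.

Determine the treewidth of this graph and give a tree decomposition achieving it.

Each bag holds 4 vertices, so the decomposition has width 3, which upper-bounds the treewidth. On the other hand G contains the 4-clique {1, 2, 8, 9}. A clique must lie in a single bag of any decomposition, so no decomposition can have width below 3. Combining the bounds, tw(G) = 3.

Treewidth 3.
One optimal decomposition is:
Bags: B1 = {2, 6, 8, 9}  B2 = {2, 7, 8, 9}  B3 = {2, 3, 8, 9}  B4 = {1, 2, 8, 9}  B5 = {2, 5, 7, 9}  B6 = {3, 4, 8, 9}
Tree: B1–B2, B2–B3, B3–B4, B2–B5, B3–B6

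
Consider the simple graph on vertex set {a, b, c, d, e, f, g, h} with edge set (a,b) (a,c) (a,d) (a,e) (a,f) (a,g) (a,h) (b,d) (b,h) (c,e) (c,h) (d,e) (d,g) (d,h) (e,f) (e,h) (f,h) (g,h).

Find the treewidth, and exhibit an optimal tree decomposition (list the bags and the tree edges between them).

Treewidth 3.
One optimal decomposition is:
Bags: B1 = {a, d, g, h}  B2 = {a, d, e, h}  B3 = {a, e, f, h}  B4 = {a, b, d, h}  B5 = {a, c, e, h}
Tree: B1–B2, B2–B3, B2–B4, B3–B5

The largest bag has 4 vertices, giving width 3; this decomposition certifies tw(G) ≤ 3. Conversely, {a, d, g, h} is a clique of size 4, and the vertices of any clique must share a bag in every tree decomposition; so some bag has ≥ 4 vertices and tw(G) ≥ 3. The upper and lower bounds meet at 3, so that is the treewidth.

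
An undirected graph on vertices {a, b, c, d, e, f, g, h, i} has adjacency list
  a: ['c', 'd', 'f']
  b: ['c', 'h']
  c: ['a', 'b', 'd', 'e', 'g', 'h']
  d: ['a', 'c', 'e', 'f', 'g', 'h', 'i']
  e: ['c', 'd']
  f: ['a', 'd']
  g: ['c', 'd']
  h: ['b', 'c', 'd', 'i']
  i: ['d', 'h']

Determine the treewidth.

A width-2 tree decomposition is:
Bags: B1 = {c, d, e}  B2 = {a, c, d}  B3 = {c, d, h}  B4 = {a, d, f}  B5 = {b, c, h}  B6 = {d, h, i}  B7 = {c, d, g}
Tree: B1–B2, B1–B3, B2–B4, B3–B5, B3–B6, B2–B7
The largest bag has 3 vertices, giving width 2; this decomposition certifies tw(G) ≤ 2. Conversely, {c, d, g} is a clique of size 3, and the vertices of any clique must share a bag in every tree decomposition; so some bag has ≥ 3 vertices and tw(G) ≥ 2. Hence tw(G) = 2 exactly.

2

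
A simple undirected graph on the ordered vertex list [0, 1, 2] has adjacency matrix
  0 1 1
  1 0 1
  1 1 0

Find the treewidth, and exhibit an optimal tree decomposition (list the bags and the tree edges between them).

Treewidth 2.
One such decomposition:
Bags: B1 = {0, 1, 2}
Tree: (single bag)

With just one bag of size 3, the width is 3 − 1 = 2, so tw(G) ≤ 2. For the lower bound, the 3 vertices {0, 1, 2} are pairwise adjacent, and any tree decomposition puts a clique entirely inside one bag — forcing width ≥ 2. Therefore the treewidth is 2.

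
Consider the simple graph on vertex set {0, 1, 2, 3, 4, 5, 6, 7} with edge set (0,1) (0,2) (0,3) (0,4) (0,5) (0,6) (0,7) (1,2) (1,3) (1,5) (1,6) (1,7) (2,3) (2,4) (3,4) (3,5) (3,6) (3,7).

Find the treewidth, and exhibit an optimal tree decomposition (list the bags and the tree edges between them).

Every bag has size at most 4, so the width is 4 − 1 = 3 and tw(G) ≤ 3. Conversely, {0, 1, 2, 3} is a clique of size 4, and the vertices of any clique must share a bag in every tree decomposition; so some bag has ≥ 4 vertices and tw(G) ≥ 3. Hence tw(G) = 3 exactly.

Treewidth 3.
One such decomposition:
Bags: B1 = {0, 1, 2, 3}  B2 = {0, 2, 3, 4}  B3 = {0, 1, 3, 6}  B4 = {0, 1, 3, 5}  B5 = {0, 1, 3, 7}
Tree: B1–B2, B1–B3, B3–B4, B3–B5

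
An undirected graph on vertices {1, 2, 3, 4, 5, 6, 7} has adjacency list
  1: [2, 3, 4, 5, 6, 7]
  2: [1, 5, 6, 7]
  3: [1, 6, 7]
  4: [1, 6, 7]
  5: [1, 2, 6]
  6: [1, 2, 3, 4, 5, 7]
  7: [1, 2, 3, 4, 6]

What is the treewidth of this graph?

A width-3 tree decomposition is:
Bags: B1 = {1, 2, 6, 7}  B2 = {1, 2, 5, 6}  B3 = {1, 4, 6, 7}  B4 = {1, 3, 6, 7}
Tree: B1–B2, B1–B3, B3–B4
Each bag holds 4 vertices, so the decomposition has width 3, which upper-bounds the treewidth. Conversely, {1, 2, 5, 6} is a clique of size 4, and the vertices of any clique must share a bag in every tree decomposition; so some bag has ≥ 4 vertices and tw(G) ≥ 3. Combining the bounds, tw(G) = 3.

3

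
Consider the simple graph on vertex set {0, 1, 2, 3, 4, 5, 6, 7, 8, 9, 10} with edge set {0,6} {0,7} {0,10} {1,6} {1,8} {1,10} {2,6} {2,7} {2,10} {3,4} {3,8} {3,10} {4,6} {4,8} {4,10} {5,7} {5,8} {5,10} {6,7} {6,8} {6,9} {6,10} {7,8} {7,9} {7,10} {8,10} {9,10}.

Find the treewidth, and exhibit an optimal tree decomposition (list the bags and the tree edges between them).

The largest bag has 4 vertices, giving width 3; this decomposition certifies tw(G) ≤ 3. Conversely, {3, 4, 8, 10} is a clique of size 4, and the vertices of any clique must share a bag in every tree decomposition; so some bag has ≥ 4 vertices and tw(G) ≥ 3. Therefore the treewidth is 3.

Treewidth 3.
One such decomposition:
Bags: B1 = {6, 7, 8, 10}  B2 = {0, 6, 7, 10}  B3 = {2, 6, 7, 10}  B4 = {4, 6, 8, 10}  B5 = {1, 6, 8, 10}  B6 = {3, 4, 8, 10}  B7 = {5, 7, 8, 10}  B8 = {6, 7, 9, 10}
Tree: B1–B2, B2–B3, B1–B4, B1–B5, B4–B6, B1–B7, B2–B8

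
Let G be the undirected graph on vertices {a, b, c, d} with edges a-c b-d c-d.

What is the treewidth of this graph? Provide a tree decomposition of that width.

Every bag has size at most 2, so the width is 2 − 1 = 1 and tw(G) ≤ 1. Since G has at least one edge (e.g. d–c), it is not an edgeless graph, so tw(G) ≥ 1. Combining the bounds, tw(G) = 1.

Treewidth 1.
Bags: B1 = {c, d}  B2 = {b, d}  B3 = {a, c}
Tree: B1–B2, B1–B3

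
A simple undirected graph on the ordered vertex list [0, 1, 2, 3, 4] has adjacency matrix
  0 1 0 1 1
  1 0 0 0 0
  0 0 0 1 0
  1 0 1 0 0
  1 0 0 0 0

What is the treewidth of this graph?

A width-1 tree decomposition is:
Bags: B1 = {0, 1}  B2 = {0, 3}  B3 = {2, 3}  B4 = {0, 4}
Tree: B1–B2, B2–B3, B1–B4
The largest bag has 2 vertices, giving width 1; this decomposition certifies tw(G) ≤ 1. Any graph with an edge has treewidth ≥ 1, and G has the edge 0–1. The upper and lower bounds meet at 1, so that is the treewidth.

1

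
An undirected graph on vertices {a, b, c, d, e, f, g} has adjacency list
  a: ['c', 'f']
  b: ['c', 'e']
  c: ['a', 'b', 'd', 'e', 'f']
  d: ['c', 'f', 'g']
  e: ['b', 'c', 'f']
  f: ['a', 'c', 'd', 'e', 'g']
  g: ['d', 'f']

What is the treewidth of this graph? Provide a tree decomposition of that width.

Each bag holds 3 vertices, so the decomposition has width 2, which upper-bounds the treewidth. Conversely, {d, f, g} is a clique of size 3, and the vertices of any clique must share a bag in every tree decomposition; so some bag has ≥ 3 vertices and tw(G) ≥ 2. Therefore the treewidth is 2.

Treewidth 2.
Bags: B1 = {c, e, f}  B2 = {a, c, f}  B3 = {c, d, f}  B4 = {b, c, e}  B5 = {d, f, g}
Tree: B1–B2, B2–B3, B1–B4, B3–B5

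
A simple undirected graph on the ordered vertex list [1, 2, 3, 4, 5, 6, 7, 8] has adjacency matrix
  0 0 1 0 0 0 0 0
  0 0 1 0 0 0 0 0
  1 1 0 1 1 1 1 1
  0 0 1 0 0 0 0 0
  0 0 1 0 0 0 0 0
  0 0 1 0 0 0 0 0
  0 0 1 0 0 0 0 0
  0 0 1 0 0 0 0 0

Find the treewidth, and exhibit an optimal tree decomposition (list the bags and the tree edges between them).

Treewidth 1.
One such decomposition:
Bags: B1 = {1, 3}  B2 = {3, 6}  B3 = {3, 4}  B4 = {3, 5}  B5 = {3, 8}  B6 = {3, 7}  B7 = {2, 3}
Tree: B1–B2, B2–B3, B2–B4, B4–B5, B1–B6, B6–B7

The largest bag has 2 vertices, giving width 1; this decomposition certifies tw(G) ≤ 1. Any graph with an edge has treewidth ≥ 1, and G has the edge 3–1. The upper and lower bounds meet at 1, so that is the treewidth.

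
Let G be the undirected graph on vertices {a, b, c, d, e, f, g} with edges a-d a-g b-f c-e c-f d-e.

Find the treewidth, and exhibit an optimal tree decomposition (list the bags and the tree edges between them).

Every bag has size at most 2, so the width is 2 − 1 = 1 and tw(G) ≤ 1. Any graph with an edge has treewidth ≥ 1, and G has the edge b–f. Therefore the treewidth is 1.

Treewidth 1.
One optimal decomposition is:
Bags: B1 = {b, f}  B2 = {c, f}  B3 = {c, e}  B4 = {d, e}  B5 = {a, d}  B6 = {a, g}
Tree: B1–B2, B2–B3, B3–B4, B4–B5, B5–B6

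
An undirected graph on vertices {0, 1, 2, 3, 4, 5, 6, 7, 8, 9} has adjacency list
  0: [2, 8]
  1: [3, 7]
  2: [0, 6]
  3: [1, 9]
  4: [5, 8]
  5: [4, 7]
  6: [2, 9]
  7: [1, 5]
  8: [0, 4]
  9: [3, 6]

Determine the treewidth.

2

A width-2 tree decomposition is:
Bags: B1 = {0, 2, 8}  B2 = {2, 6, 8}  B3 = {6, 8, 9}  B4 = {3, 8, 9}  B5 = {1, 3, 8}  B6 = {1, 7, 8}  B7 = {5, 7, 8}  B8 = {4, 5, 8}
Tree: B1–B2, B2–B3, B3–B4, B4–B5, B5–B6, B6–B7, B7–B8
The largest bag has 3 vertices, giving width 2; this decomposition certifies tw(G) ≤ 2. Since 8–0–2–6–9–3–1–7–5–4–8 is a cycle in G, G is not acyclic. Forests are exactly the graphs of treewidth ≤ 1, so tw(G) ≥ 2. Hence tw(G) = 2 exactly.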